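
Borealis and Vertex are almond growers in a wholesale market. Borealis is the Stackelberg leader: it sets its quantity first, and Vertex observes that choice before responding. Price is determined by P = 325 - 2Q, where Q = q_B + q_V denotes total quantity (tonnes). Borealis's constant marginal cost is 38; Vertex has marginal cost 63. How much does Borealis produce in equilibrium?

78

Solve by backward induction. Given q_B, the follower Vertex maximises π_V = (325 - 2q_B - 2q_V)q_V - 63q_V.
Follower FOC: 262 - 2q_B - 4q_V = 0, so q_V(q_B) = (262 - 2q_B)/4.
Borealis substitutes q_V(q_B) into its own profit: π_B = q_B(325 - 2q_B - (262 - 2q_B)/2) - 38q_B = (194 - q_B)q_B - 38q_B.
The leader's first-order condition 156 - 2q_B = 0 yields q_B = 78.
Then q_V = (262 - 2·78)/4 = 53/2.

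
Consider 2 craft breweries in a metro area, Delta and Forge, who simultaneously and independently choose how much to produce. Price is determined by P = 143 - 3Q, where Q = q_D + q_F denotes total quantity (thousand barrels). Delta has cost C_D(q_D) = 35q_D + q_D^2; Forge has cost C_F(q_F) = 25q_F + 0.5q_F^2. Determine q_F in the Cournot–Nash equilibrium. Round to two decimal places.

Delta's profit: π_D = (143 - 3Q)q_D - (35q_D + q_D²). Setting ∂π_D/∂q_D = 0: 108 - 8q_D - 3(q_F) = 0.
Forge's profit: π_F = (143 - 3Q)q_F - (25q_F + (1/2)q_F²). Setting ∂π_F/∂q_F = 0: 118 - 7q_F - 3(q_D) = 0.
So q_D = (108 - 3q_F)/8 and q_F = (118 - 3q_D)/7.
Solving the pair: q_D = 402/47, q_F = 620/47.

13.19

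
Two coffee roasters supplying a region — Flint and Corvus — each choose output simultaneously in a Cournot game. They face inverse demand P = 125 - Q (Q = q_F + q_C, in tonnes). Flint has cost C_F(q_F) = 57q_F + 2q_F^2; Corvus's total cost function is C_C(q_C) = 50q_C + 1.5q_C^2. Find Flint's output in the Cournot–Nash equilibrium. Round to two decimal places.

9.14

Flint's profit: π_F = (125 - Q)q_F - (57q_F + 2q_F²). Setting ∂π_F/∂q_F = 0: 68 - 6q_F - (q_C) = 0.
Corvus's first-order condition: 75 - 5q_C - (q_F) = 0.
So q_F = (68 - q_C)/6 and q_C = (75 - q_F)/5.
Substituting one into the other gives q_F = 265/29 and q_C = 382/29.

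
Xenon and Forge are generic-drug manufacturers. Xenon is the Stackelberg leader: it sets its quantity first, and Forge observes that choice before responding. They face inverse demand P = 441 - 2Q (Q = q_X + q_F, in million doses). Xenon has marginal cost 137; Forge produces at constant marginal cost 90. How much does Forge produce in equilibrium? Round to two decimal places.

The follower Forge best-responds to any q_X: π_F = (441 - 2Q)q_F - 90q_F.
∂π_F/∂q_F = 351 - 2q_X - 4q_F = 0 gives the reaction function q_F = (351 - 2q_X)/4.
The leader anticipates this reaction. Substituting into P = 441 - 2Q gives P = 531/2 - q_X, so π_X = (531/2 - q_X)q_X - 137q_X.
Maximising: ∂π_X/∂q_X = 257/2 - 2q_X = 0, giving q_X = 257/4.
Then q_F = (351 - 2·(257/4))/4 = 445/8.

55.63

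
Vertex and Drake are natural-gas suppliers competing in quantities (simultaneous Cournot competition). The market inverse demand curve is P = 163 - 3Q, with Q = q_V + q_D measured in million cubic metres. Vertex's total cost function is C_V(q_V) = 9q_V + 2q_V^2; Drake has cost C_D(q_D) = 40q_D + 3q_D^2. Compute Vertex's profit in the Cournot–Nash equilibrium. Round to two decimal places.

887.69

Vertex's profit: π_V = (163 - 3Q)q_V - (9q_V + 2q_V²). Setting ∂π_V/∂q_V = 0: 154 - 10q_V - 3(q_D) = 0.
Drake's profit: π_D = (163 - 3Q)q_D - (40q_D + 3q_D²). Setting ∂π_D/∂q_D = 0: 123 - 12q_D - 3(q_V) = 0.
Rearranging gives the reaction functions q_V = (154 - 3q_D)/10 and q_D = (123 - 3q_V)/12.
Solving the pair: q_V = 493/37, q_D = 256/37.
Price P = 163 - 3·(749/37) = 102.2703.
Vertex's profit: 102.2703·(493/37) - 9·(493/37) - 2(493/37)² = 887.6881.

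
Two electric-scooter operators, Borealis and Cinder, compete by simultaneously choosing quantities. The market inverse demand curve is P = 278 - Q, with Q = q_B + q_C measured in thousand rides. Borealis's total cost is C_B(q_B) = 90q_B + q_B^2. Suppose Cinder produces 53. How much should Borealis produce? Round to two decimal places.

33.75

With the rival's output fixed at 53, Borealis's profit is π_B = (278 - 53 - q_B)q_B - (90q_B + q_B²) = (225 - q_B)q_B - (90q_B + q_B²).
∂π_B/∂q_B = 135 - 4q_B = 0, so q_B = 135/4.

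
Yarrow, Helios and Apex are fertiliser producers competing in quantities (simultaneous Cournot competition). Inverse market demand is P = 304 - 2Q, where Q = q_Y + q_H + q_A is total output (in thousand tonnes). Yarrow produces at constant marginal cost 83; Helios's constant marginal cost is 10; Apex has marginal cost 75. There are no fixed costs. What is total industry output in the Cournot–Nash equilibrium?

93

Yarrow's profit: π_Y = (304 - 2Q)q_Y - (83q_Y). Setting ∂π_Y/∂q_Y = 0: 221 - 4q_Y - 2(q_H + q_A) = 0.
Helios's first-order condition: 294 - 4q_H - 2(q_Y + q_A) = 0.
Apex's profit: π_A = (304 - 2Q)q_A - (75q_A). Setting ∂π_A/∂q_A = 0: 229 - 4q_A - 2(q_Y + q_H) = 0.
Adding the 3 first-order conditions: 744 − 8Q = 0, so Q = 93.
Back-substituting: q_Y = (221 − 186)/2 = 35/2, q_H = (294 − 186)/2 = 54, q_A = (229 − 186)/2 = 43/2.
Total output Q = 35/2 + 54 + 43/2 = 93.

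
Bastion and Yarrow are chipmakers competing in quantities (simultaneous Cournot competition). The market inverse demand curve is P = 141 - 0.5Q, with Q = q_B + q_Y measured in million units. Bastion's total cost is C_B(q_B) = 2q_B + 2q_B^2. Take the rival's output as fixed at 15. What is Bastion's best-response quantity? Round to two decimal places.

26.30

With the rival's output fixed at 15, Bastion's profit is π_B = (141 - (1/2)·15 - (1/2)q_B)q_B - (2q_B + 2q_B²) = (267/2 - (1/2)q_B)q_B - (2q_B + 2q_B²).
∂π_B/∂q_B = 263/2 - 5q_B = 0, so q_B = 263/10.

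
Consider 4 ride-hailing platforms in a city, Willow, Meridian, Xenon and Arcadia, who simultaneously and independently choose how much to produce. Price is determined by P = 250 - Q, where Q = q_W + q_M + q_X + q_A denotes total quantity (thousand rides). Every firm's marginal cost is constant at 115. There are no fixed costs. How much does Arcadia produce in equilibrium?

27

Each firm earns π_i = (250 - Q)q_i - 115q_i.
Setting ∂π_i/∂q_i = 0 with rivals' quantities fixed: 135 - 2q_i - Σ_{j≠i} q_j = 0.
By symmetry each firm produces the same amount; substituting Σ_{j≠i} q_j = 3q_i yields q_i = 135/5 = 27.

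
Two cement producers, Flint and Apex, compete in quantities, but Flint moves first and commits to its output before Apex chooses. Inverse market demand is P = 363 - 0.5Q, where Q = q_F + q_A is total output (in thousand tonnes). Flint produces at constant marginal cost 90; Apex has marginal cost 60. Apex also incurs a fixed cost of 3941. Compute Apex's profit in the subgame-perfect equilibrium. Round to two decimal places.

The follower Apex best-responds to any q_F: π_A = (363 - 0.5Q)q_A - 60q_A.
Setting the follower's marginal profit to zero, 303 - (1/2)q_F - q_A = 0, i.e. q_A = (303 - (1/2)q_F).
Flint substitutes q_A(q_F) into its own profit: π_F = q_F(363 - (1/2)q_F - (303 - (1/2)q_F)/2) - 90q_F = (423/2 - (1/4)q_F)q_F - 90q_F.
The leader's first-order condition 243/2 - (1/2)q_F = 0 yields q_F = 243.
Then q_A = (303 - (1/2)·243) = 363/2.
Price P = 363 - (1/2)·(849/2) = 603/4.
Apex's profit: (603/4 - 60)·(363/2) - 3941 = 12530.1250.

12530.13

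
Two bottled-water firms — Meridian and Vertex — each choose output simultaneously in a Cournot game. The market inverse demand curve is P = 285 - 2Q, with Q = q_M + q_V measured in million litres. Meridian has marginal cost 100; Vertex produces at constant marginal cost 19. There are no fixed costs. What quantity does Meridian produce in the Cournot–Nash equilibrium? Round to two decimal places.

Meridian's profit: π_M = (285 - 2Q)q_M - (100q_M). Setting ∂π_M/∂q_M = 0: 185 - 4q_M - 2(q_V) = 0.
Vertex's first-order condition: 266 - 4q_V - 2(q_M) = 0.
So q_M = (185 - 2q_V)/4 and q_V = (266 - 2q_M)/4.
Substituting one into the other gives q_M = 52/3 and q_V = 347/6.

17.33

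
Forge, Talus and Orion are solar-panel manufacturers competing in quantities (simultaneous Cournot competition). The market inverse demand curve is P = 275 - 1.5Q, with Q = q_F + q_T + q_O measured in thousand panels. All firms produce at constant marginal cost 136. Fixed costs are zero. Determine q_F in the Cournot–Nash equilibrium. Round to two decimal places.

23.17

Each firm earns π_i = (275 - 1.5Q)q_i - 136q_i.
First-order condition (treating rivals' output as given): 139 - 3q_i - (3/2)·Σ_{j≠i} q_j = 0.
With identical firms every q_j equals q_i, so Σ_{j≠i} q_j = 2q_i and 139 = 6q_i, giving q_i = 139/6.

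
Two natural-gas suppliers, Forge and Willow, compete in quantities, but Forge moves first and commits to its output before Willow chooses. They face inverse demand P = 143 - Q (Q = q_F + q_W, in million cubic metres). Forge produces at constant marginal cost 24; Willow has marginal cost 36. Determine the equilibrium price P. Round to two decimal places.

56.75

The follower Willow best-responds to any q_F: π_W = (143 - Q)q_W - 36q_W.
∂π_W/∂q_W = 107 - q_F - 2q_W = 0 gives the reaction function q_W = (107 - q_F)/2.
Forge substitutes q_W(q_F) into its own profit: π_F = q_F(143 - q_F - (107 - q_F)/2) - 24q_F = (179/2 - (1/2)q_F)q_F - 24q_F.
Leader FOC: 131/2 - q_F = 0, so q_F = 131/2.
Then q_W = (107 - 131/2)/2 = 83/4.
Total output Q = 345/4, so price P = 143 - 345/4 = 227/4.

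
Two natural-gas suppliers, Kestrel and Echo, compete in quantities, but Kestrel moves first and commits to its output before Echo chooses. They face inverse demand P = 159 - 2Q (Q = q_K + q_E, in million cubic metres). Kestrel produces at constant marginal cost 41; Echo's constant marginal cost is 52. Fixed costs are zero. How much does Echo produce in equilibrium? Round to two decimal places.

The follower Echo best-responds to any q_K: π_E = (159 - 2Q)q_E - 52q_E.
Follower FOC: 107 - 2q_K - 4q_E = 0, so q_E(q_K) = (107 - 2q_K)/4.
Kestrel substitutes q_E(q_K) into its own profit: π_K = q_K(159 - 2q_K - (107 - 2q_K)/2) - 41q_K = (211/2 - q_K)q_K - 41q_K.
Maximising: ∂π_K/∂q_K = 129/2 - 2q_K = 0, giving q_K = 129/4.
Then q_E = (107 - 2·(129/4))/4 = 85/8.

10.63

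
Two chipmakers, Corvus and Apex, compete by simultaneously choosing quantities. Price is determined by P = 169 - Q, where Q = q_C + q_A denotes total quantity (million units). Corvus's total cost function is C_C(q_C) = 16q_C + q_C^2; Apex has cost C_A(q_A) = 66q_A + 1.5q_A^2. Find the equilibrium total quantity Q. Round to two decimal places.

Corvus's profit: π_C = (169 - Q)q_C - (16q_C + q_C²). Setting ∂π_C/∂q_C = 0: 153 - 4q_C - (q_A) = 0.
Apex's profit: π_A = (169 - Q)q_A - (66q_A + (3/2)q_A²). Setting ∂π_A/∂q_A = 0: 103 - 5q_A - (q_C) = 0.
So q_C = (153 - q_A)/4 and q_A = (103 - q_C)/5.
Substituting one into the other gives q_C = 662/19 and q_A = 259/19.
Total output Q = 662/19 + 259/19 = 921/19.

48.47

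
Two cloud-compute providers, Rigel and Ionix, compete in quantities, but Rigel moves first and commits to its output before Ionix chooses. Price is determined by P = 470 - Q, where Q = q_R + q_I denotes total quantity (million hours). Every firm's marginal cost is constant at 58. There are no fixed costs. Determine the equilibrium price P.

161

The follower Ionix best-responds to any q_R: π_I = (470 - Q)q_I - 58q_I.
Setting the follower's marginal profit to zero, 412 - q_R - 2q_I = 0, i.e. q_I = (412 - q_R)/2.
The leader anticipates this reaction. Substituting into P = 470 - Q gives P = 264 - (1/2)q_R, so π_R = (264 - (1/2)q_R)q_R - 58q_R.
The leader's first-order condition 206 - q_R = 0 yields q_R = 206.
Then q_I = (412 - 206)/2 = 103.
Total output Q = 309, so price P = 470 - 309 = 161.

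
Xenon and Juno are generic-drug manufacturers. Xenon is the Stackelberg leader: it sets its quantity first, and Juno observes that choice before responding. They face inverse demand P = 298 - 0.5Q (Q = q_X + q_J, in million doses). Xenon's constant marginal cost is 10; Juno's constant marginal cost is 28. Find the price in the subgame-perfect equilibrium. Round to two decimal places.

86.50

The follower Juno best-responds to any q_X: π_J = (298 - 0.5Q)q_J - 28q_J.
Follower FOC: 270 - (1/2)q_X - q_J = 0, so q_J(q_X) = (270 - (1/2)q_X).
The leader anticipates this reaction. Substituting into P = 298 - 0.5Q gives P = 163 - (1/4)q_X, so π_X = (163 - (1/4)q_X)q_X - 10q_X.
The leader's first-order condition 153 - (1/2)q_X = 0 yields q_X = 306.
Then q_J = (270 - (1/2)·306) = 117.
Total output Q = 423, so price P = 298 - (1/2)·423 = 173/2.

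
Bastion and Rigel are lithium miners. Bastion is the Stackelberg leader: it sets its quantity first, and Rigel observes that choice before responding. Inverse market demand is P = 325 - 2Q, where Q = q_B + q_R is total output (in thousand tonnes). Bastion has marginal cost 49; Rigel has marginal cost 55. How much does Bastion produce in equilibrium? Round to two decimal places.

Solve by backward induction. Given q_B, the follower Rigel maximises π_R = (325 - 2q_B - 2q_R)q_R - 55q_R.
Setting the follower's marginal profit to zero, 270 - 2q_B - 4q_R = 0, i.e. q_R = (270 - 2q_B)/4.
The leader anticipates this reaction. Substituting into P = 325 - 2Q gives P = 190 - q_B, so π_B = (190 - q_B)q_B - 49q_B.
Leader FOC: 141 - 2q_B = 0, so q_B = 141/2.
Then q_R = (270 - 2·(141/2))/4 = 129/4.

70.50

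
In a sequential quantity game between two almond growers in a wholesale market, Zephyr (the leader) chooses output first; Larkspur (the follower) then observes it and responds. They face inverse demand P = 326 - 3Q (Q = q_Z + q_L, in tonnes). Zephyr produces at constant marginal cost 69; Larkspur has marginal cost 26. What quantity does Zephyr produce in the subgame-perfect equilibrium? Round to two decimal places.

The follower Larkspur best-responds to any q_Z: π_L = (326 - 3Q)q_L - 26q_L.
Follower FOC: 300 - 3q_Z - 6q_L = 0, so q_L(q_Z) = (300 - 3q_Z)/6.
The leader anticipates this reaction. Substituting into P = 326 - 3Q gives P = 176 - (3/2)q_Z, so π_Z = (176 - (3/2)q_Z)q_Z - 69q_Z.
Maximising: ∂π_Z/∂q_Z = 107 - 3q_Z = 0, giving q_Z = 107/3.
Then q_L = (300 - 3·(107/3))/6 = 193/6.

35.67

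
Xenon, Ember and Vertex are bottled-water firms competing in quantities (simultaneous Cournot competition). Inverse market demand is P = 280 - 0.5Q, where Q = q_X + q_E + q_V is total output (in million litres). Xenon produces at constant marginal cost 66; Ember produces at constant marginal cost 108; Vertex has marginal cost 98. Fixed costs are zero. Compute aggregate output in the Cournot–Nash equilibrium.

Xenon's profit: π_X = (280 - 0.5Q)q_X - (66q_X). Setting ∂π_X/∂q_X = 0: 214 - q_X - (1/2)(q_E + q_V) = 0.
Ember's first-order condition: 172 - q_E - (1/2)(q_X + q_V) = 0.
Vertex's first-order condition: 182 - q_V - (1/2)(q_X + q_E) = 0.
Summing all 3 equations gives 568 − 2Q = 0, hence Q = 284.
Back-substituting: q_X = (214 − 142)/(1/2) = 144, q_E = (172 − 142)/(1/2) = 60, q_V = (182 − 142)/(1/2) = 80.
Total output Q = 144 + 60 + 80 = 284.

284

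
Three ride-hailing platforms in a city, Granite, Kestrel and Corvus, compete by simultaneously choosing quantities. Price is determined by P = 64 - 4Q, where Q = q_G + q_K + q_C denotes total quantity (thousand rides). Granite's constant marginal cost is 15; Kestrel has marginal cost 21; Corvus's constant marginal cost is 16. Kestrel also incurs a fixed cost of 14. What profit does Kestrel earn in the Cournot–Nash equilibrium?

Granite's profit: π_G = (64 - 4Q)q_G - (15q_G). Setting ∂π_G/∂q_G = 0: 49 - 8q_G - 4(q_K + q_C) = 0.
Kestrel's first-order condition: 43 - 8q_K - 4(q_G + q_C) = 0.
Corvus's profit: π_C = (64 - 4Q)q_C - (16q_C). Setting ∂π_C/∂q_C = 0: 48 - 8q_C - 4(q_G + q_K) = 0.
Summing all 3 equations gives 140 − 16Q = 0, hence Q = 35/4.
Back-substituting: q_G = (49 − 35)/4 = 7/2, q_K = (43 − 35)/4 = 2, q_C = (48 − 35)/4 = 13/4.
Price P = 64 - 4·(35/4) = 29.
Kestrel's profit: (29 - 21)·2 - 14 = 2.

2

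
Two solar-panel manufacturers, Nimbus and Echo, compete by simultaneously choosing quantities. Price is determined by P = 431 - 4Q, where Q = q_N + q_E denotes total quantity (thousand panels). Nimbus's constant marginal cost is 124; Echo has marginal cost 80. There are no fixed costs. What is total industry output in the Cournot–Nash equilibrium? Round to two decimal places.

Nimbus's profit: π_N = (431 - 4Q)q_N - (124q_N). Setting ∂π_N/∂q_N = 0: 307 - 8q_N - 4(q_E) = 0.
Echo's profit: π_E = (431 - 4Q)q_E - (80q_E). Setting ∂π_E/∂q_E = 0: 351 - 8q_E - 4(q_N) = 0.
Best responses: q_N = (307 - 4q_E)/8, q_E = (351 - 4q_N)/8.
Substituting one into the other gives q_N = 263/12 and q_E = 395/12.
Total output Q = 263/12 + 395/12 = 329/6.

54.83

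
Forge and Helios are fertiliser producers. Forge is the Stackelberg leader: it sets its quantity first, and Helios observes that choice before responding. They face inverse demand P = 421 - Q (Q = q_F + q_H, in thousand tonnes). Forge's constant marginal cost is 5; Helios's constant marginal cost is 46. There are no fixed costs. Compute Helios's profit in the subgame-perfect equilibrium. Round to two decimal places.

Solve by backward induction. Given q_F, the follower Helios maximises π_H = (421 - q_F - q_H)q_H - 46q_H.
Follower FOC: 375 - q_F - 2q_H = 0, so q_H(q_F) = (375 - q_F)/2.
The leader anticipates this reaction. Substituting into P = 421 - Q gives P = 467/2 - (1/2)q_F, so π_F = (467/2 - (1/2)q_F)q_F - 5q_F.
Leader FOC: 457/2 - q_F = 0, so q_F = 457/2.
Then q_H = (375 - 457/2)/2 = 293/4.
Price P = 421 - 1207/4 = 477/4.
Helios's profit: (477/4 - 46)·(293/4) = 5365.5625.

5365.56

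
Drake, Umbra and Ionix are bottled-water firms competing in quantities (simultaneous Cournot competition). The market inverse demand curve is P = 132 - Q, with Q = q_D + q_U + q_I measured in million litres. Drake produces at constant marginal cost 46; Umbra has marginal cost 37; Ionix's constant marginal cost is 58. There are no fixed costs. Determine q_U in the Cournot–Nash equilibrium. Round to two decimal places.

31.25

Drake's profit: π_D = (132 - Q)q_D - (46q_D). Setting ∂π_D/∂q_D = 0: 86 - 2q_D - (q_U + q_I) = 0.
Umbra's profit: π_U = (132 - Q)q_U - (37q_U). Setting ∂π_U/∂q_U = 0: 95 - 2q_U - (q_D + q_I) = 0.
Ionix's first-order condition: 74 - 2q_I - (q_D + q_U) = 0.
Summing all 3 equations gives 255 − 4Q = 0, hence Q = 255/4.
Back-substituting: q_D = (86 − 255/4) = 89/4, q_U = (95 − 255/4) = 125/4, q_I = (74 − 255/4) = 41/4.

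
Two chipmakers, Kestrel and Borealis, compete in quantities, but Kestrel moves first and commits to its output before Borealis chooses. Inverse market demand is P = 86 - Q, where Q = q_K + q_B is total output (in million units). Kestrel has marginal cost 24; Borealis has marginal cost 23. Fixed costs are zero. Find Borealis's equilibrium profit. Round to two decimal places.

Solve by backward induction. Given q_K, the follower Borealis maximises π_B = (86 - q_K - q_B)q_B - 23q_B.
Setting the follower's marginal profit to zero, 63 - q_K - 2q_B = 0, i.e. q_B = (63 - q_K)/2.
Kestrel substitutes q_B(q_K) into its own profit: π_K = q_K(86 - q_K - (63 - q_K)/2) - 24q_K = (109/2 - (1/2)q_K)q_K - 24q_K.
Leader FOC: 61/2 - q_K = 0, so q_K = 61/2.
Then q_B = (63 - 61/2)/2 = 65/4.
Price P = 86 - 187/4 = 157/4.
Borealis's profit: (157/4 - 23)·(65/4) = 264.0625.

264.06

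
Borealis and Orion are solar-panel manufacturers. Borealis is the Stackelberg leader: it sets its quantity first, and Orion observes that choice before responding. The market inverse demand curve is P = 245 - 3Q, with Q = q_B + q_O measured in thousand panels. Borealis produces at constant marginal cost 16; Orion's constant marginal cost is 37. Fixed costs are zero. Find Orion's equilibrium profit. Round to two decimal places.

574.08

Solve by backward induction. Given q_B, the follower Orion maximises π_O = (245 - 3q_B - 3q_O)q_O - 37q_O.
Setting the follower's marginal profit to zero, 208 - 3q_B - 6q_O = 0, i.e. q_O = (208 - 3q_B)/6.
Borealis substitutes q_O(q_B) into its own profit: π_B = q_B(245 - 3q_B - (208 - 3q_B)/2) - 16q_B = (141 - (3/2)q_B)q_B - 16q_B.
Leader FOC: 125 - 3q_B = 0, so q_B = 125/3.
Then q_O = (208 - 3·(125/3))/6 = 83/6.
Price P = 245 - 3·(111/2) = 157/2.
Orion's profit: (157/2 - 37)·(83/6) = 574.0833.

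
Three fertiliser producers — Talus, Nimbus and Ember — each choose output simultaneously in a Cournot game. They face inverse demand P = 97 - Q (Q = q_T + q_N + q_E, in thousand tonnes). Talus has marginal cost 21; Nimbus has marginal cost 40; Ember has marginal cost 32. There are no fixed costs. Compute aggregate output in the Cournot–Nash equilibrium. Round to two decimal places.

49.50

Talus's profit: π_T = (97 - Q)q_T - (21q_T). Setting ∂π_T/∂q_T = 0: 76 - 2q_T - (q_N + q_E) = 0.
Nimbus's first-order condition: 57 - 2q_N - (q_T + q_E) = 0.
Ember's first-order condition: 65 - 2q_E - (q_T + q_N) = 0.
Adding the 3 conditions: 198 − 2Q − 2Q = 0, i.e. Q = 99/2.
Back-substituting: q_T = (76 − 99/2) = 53/2, q_N = (57 − 99/2) = 15/2, q_E = (65 − 99/2) = 31/2.
Total output Q = 53/2 + 15/2 + 31/2 = 99/2.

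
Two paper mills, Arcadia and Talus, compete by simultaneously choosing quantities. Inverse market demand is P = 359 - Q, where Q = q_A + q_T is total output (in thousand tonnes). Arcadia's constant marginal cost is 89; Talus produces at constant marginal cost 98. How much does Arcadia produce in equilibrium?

93

Arcadia's profit: π_A = (359 - Q)q_A - (89q_A). Setting ∂π_A/∂q_A = 0: 270 - 2q_A - (q_T) = 0.
Talus's first-order condition: 261 - 2q_T - (q_A) = 0.
Rearranging gives the reaction functions q_A = (270 - q_T)/2 and q_T = (261 - q_A)/2.
Substituting one into the other gives q_A = 93 and q_T = 84.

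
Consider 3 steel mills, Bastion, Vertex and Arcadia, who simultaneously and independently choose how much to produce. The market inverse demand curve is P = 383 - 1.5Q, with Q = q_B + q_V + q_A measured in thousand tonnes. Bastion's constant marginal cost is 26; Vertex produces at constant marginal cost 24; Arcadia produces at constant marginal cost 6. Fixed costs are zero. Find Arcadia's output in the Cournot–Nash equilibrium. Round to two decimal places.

Bastion's profit: π_B = (383 - 1.5Q)q_B - (26q_B). Setting ∂π_B/∂q_B = 0: 357 - 3q_B - (3/2)(q_V + q_A) = 0.
Vertex's first-order condition: 359 - 3q_V - (3/2)(q_B + q_A) = 0.
Arcadia's first-order condition: 377 - 3q_A - (3/2)(q_B + q_V) = 0.
Adding the 3 conditions: 1093 − 3Q − 3Q = 0, i.e. Q = 1093/6.
Back-substituting: q_B = (357 − 1093/4)/(3/2) = 335/6, q_V = (359 − 1093/4)/(3/2) = 343/6, q_A = (377 − 1093/4)/(3/2) = 415/6.

69.17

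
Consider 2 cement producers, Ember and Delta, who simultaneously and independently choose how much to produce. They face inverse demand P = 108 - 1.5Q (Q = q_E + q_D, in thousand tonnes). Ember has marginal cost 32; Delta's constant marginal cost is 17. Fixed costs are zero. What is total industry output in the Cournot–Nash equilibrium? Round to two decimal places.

37.11

Ember's profit: π_E = (108 - 1.5Q)q_E - (32q_E). Setting ∂π_E/∂q_E = 0: 76 - 3q_E - (3/2)(q_D) = 0.
Delta's profit: π_D = (108 - 1.5Q)q_D - (17q_D). Setting ∂π_D/∂q_D = 0: 91 - 3q_D - (3/2)(q_E) = 0.
So q_E = (76 - (3/2)q_D)/3 and q_D = (91 - (3/2)q_E)/3.
Substituting one into the other gives q_E = 122/9 and q_D = 212/9.
Total output Q = 122/9 + 212/9 = 334/9.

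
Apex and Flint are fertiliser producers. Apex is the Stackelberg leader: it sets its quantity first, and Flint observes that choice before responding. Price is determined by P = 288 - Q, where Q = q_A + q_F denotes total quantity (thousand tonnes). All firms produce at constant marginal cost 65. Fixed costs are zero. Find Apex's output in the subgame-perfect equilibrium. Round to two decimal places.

The follower Flint best-responds to any q_A: π_F = (288 - Q)q_F - 65q_F.
Setting the follower's marginal profit to zero, 223 - q_A - 2q_F = 0, i.e. q_F = (223 - q_A)/2.
The leader anticipates this reaction. Substituting into P = 288 - Q gives P = 353/2 - (1/2)q_A, so π_A = (353/2 - (1/2)q_A)q_A - 65q_A.
Leader FOC: 223/2 - q_A = 0, so q_A = 223/2.
Then q_F = (223 - 223/2)/2 = 223/4.

111.50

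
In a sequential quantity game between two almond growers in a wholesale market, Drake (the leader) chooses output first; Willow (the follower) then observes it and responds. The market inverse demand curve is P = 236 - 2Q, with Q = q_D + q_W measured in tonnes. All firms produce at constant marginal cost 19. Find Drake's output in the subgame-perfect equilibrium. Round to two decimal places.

Solve by backward induction. Given q_D, the follower Willow maximises π_W = (236 - 2q_D - 2q_W)q_W - 19q_W.
Setting the follower's marginal profit to zero, 217 - 2q_D - 4q_W = 0, i.e. q_W = (217 - 2q_D)/4.
Drake substitutes q_W(q_D) into its own profit: π_D = q_D(236 - 2q_D - (217 - 2q_D)/2) - 19q_D = (255/2 - q_D)q_D - 19q_D.
Maximising: ∂π_D/∂q_D = 217/2 - 2q_D = 0, giving q_D = 217/4.
Then q_W = (217 - 2·(217/4))/4 = 217/8.

54.25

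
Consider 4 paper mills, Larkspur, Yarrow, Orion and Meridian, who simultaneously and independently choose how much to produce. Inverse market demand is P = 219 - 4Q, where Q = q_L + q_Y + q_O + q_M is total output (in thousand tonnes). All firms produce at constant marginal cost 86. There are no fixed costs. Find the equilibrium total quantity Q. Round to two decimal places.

26.60

A representative firm's profit is π_i = q_i(219 - 4Q) - 86q_i.
Setting ∂π_i/∂q_i = 0 with rivals' quantities fixed: 133 - 8q_i - 4·Σ_{j≠i} q_j = 0.
With identical firms every q_j equals q_i, so Σ_{j≠i} q_j = 3q_i and 133 = 20q_i, giving q_i = 133/20.
Total output Q = 133/20 + 133/20 + 133/20 + 133/20 = 133/5.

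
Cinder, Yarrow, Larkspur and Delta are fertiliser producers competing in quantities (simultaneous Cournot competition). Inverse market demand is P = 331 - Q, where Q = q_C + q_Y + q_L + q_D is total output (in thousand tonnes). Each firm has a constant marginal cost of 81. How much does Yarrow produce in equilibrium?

50

A representative firm's profit is π_i = q_i(331 - Q) - 81q_i.
First-order condition (treating rivals' output as given): 250 - 2q_i - Σ_{j≠i} q_j = 0.
With identical firms every q_j equals q_i, so Σ_{j≠i} q_j = 3q_i and 250 = 5q_i, giving q_i = 50.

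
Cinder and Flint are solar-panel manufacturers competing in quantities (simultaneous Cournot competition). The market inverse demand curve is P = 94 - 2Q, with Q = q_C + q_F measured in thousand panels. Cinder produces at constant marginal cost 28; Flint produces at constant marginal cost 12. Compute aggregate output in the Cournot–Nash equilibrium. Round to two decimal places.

Cinder's profit: π_C = (94 - 2Q)q_C - (28q_C). Setting ∂π_C/∂q_C = 0: 66 - 4q_C - 2(q_F) = 0.
Flint's profit: π_F = (94 - 2Q)q_F - (12q_F). Setting ∂π_F/∂q_F = 0: 82 - 4q_F - 2(q_C) = 0.
Best responses: q_C = (66 - 2q_F)/4, q_F = (82 - 2q_C)/4.
Substituting one into the other gives q_C = 25/3 and q_F = 49/3.
Total output Q = 25/3 + 49/3 = 74/3.

24.67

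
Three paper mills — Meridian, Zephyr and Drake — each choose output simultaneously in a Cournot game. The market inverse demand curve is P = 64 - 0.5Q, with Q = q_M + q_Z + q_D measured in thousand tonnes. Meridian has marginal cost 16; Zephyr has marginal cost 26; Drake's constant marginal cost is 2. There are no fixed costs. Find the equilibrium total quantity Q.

74

Meridian's profit: π_M = (64 - 0.5Q)q_M - (16q_M). Setting ∂π_M/∂q_M = 0: 48 - q_M - (1/2)(q_Z + q_D) = 0.
Zephyr's profit: π_Z = (64 - 0.5Q)q_Z - (26q_Z). Setting ∂π_Z/∂q_Z = 0: 38 - q_Z - (1/2)(q_M + q_D) = 0.
Drake's first-order condition: 62 - q_D - (1/2)(q_M + q_Z) = 0.
Adding the 3 conditions: 148 − Q − Q = 0, i.e. Q = 74.
Back-substituting: q_M = (48 − 37)/(1/2) = 22, q_Z = (38 − 37)/(1/2) = 2, q_D = (62 − 37)/(1/2) = 50.
Total output Q = 22 + 2 + 50 = 74.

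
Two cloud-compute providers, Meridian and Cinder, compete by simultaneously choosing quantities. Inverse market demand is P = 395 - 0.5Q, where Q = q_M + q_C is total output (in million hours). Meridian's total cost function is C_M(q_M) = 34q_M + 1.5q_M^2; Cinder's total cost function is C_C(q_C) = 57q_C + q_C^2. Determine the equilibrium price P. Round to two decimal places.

306.26

Meridian's profit: π_M = (395 - 0.5Q)q_M - (34q_M + (3/2)q_M²). Setting ∂π_M/∂q_M = 0: 361 - 4q_M - (1/2)(q_C) = 0.
Cinder's first-order condition: 338 - 3q_C - (1/2)(q_M) = 0.
Rearranging gives the reaction functions q_M = (361 - (1/2)q_C)/4 and q_C = (338 - (1/2)q_M)/3.
Substituting one into the other gives q_M = 77.7872 and q_C = 99.7021.
Total output Q = 177.4894, so price P = 395 - (1/2)·177.4894 = 306.2553.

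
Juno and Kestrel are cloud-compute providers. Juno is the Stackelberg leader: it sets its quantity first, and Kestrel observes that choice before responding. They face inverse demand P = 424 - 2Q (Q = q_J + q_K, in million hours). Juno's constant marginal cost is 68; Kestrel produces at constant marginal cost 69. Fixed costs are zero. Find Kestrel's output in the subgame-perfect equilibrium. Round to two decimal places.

44.13

Solve by backward induction. Given q_J, the follower Kestrel maximises π_K = (424 - 2q_J - 2q_K)q_K - 69q_K.
∂π_K/∂q_K = 355 - 2q_J - 4q_K = 0 gives the reaction function q_K = (355 - 2q_J)/4.
Juno substitutes q_K(q_J) into its own profit: π_J = q_J(424 - 2q_J - (355 - 2q_J)/2) - 68q_J = (493/2 - q_J)q_J - 68q_J.
Maximising: ∂π_J/∂q_J = 357/2 - 2q_J = 0, giving q_J = 357/4.
Then q_K = (355 - 2·(357/4))/4 = 353/8.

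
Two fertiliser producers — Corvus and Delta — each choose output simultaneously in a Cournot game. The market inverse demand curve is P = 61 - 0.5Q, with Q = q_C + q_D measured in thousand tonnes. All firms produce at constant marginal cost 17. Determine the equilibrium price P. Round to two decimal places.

Each firm earns π_i = (61 - 0.5Q)q_i - 17q_i.
Setting ∂π_i/∂q_i = 0 with rivals' quantities fixed: 44 - q_i - (1/2)q_j = 0.
With identical firms every q_j equals q_i, so q_j = q_i and 44 = (3/2)q_i, giving q_i = 88/3.
Total output Q = 176/3, so price P = 61 - (1/2)·(176/3) = 95/3.

31.67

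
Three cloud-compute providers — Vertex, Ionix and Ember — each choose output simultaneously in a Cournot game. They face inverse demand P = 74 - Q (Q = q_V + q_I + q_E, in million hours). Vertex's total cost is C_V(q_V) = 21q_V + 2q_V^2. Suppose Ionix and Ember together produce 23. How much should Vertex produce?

With rivals' combined output fixed at 23, Vertex's profit is π_V = (74 - 23 - q_V)q_V - (21q_V + 2q_V²) = (51 - q_V)q_V - (21q_V + 2q_V²).
∂π_V/∂q_V = 30 - 6q_V = 0, so q_V = 5.

5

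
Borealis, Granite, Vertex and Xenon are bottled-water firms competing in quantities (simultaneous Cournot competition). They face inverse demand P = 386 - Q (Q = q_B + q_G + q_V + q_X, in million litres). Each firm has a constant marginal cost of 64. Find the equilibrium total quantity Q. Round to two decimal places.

257.60

Each firm earns π_i = (386 - Q)q_i - 64q_i.
First-order condition (treating rivals' output as given): 322 - 2q_i - Σ_{j≠i} q_j = 0.
By symmetry each firm produces the same amount; substituting Σ_{j≠i} q_j = 3q_i yields q_i = 322/5.
Total output Q = 322/5 + 322/5 + 322/5 + 322/5 = 1288/5.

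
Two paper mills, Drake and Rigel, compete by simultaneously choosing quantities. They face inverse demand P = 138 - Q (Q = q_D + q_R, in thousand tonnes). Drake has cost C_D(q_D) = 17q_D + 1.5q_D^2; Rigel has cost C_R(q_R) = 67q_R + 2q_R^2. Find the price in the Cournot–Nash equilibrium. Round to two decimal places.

Drake's profit: π_D = (138 - Q)q_D - (17q_D + (3/2)q_D²). Setting ∂π_D/∂q_D = 0: 121 - 5q_D - (q_R) = 0.
Rigel's first-order condition: 71 - 6q_R - (q_D) = 0.
Rearranging gives the reaction functions q_D = (121 - q_R)/5 and q_R = (71 - q_D)/6.
Substituting one into the other gives q_D = 655/29 and q_R = 234/29.
Total output Q = 889/29, so price P = 138 - 889/29 = 107.3448.

107.34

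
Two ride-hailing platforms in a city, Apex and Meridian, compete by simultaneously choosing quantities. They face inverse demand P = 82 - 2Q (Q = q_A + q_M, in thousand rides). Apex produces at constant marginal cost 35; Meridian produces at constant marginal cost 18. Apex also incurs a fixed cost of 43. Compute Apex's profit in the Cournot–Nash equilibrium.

7

Apex's profit: π_A = (82 - 2Q)q_A - (35q_A). Setting ∂π_A/∂q_A = 0: 47 - 4q_A - 2(q_M) = 0.
Meridian's profit: π_M = (82 - 2Q)q_M - (18q_M). Setting ∂π_M/∂q_M = 0: 64 - 4q_M - 2(q_A) = 0.
So q_A = (47 - 2q_M)/4 and q_M = (64 - 2q_A)/4.
Solving the pair: q_A = 5, q_M = 27/2.
Price P = 82 - 2·(37/2) = 45.
Apex's profit: (45 - 35)·5 - 43 = 7.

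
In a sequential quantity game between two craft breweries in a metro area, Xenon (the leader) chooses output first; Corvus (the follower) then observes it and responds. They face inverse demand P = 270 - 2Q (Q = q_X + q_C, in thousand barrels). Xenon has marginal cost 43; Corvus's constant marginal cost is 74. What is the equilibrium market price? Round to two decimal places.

Solve by backward induction. Given q_X, the follower Corvus maximises π_C = (270 - 2q_X - 2q_C)q_C - 74q_C.
Setting the follower's marginal profit to zero, 196 - 2q_X - 4q_C = 0, i.e. q_C = (196 - 2q_X)/4.
Xenon substitutes q_C(q_X) into its own profit: π_X = q_X(270 - 2q_X - (196 - 2q_X)/2) - 43q_X = (172 - q_X)q_X - 43q_X.
The leader's first-order condition 129 - 2q_X = 0 yields q_X = 129/2.
Then q_C = (196 - 2·(129/2))/4 = 67/4.
Total output Q = 325/4, so price P = 270 - 2·(325/4) = 215/2.

107.50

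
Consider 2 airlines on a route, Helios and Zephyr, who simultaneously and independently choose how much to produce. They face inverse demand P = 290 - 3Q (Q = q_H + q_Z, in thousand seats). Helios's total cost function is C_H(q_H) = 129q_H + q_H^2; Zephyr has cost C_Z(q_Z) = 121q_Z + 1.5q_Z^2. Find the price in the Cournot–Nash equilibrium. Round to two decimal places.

Helios's profit: π_H = (290 - 3Q)q_H - (129q_H + q_H²). Setting ∂π_H/∂q_H = 0: 161 - 8q_H - 3(q_Z) = 0.
Zephyr's profit: π_Z = (290 - 3Q)q_Z - (121q_Z + (3/2)q_Z²). Setting ∂π_Z/∂q_Z = 0: 169 - 9q_Z - 3(q_H) = 0.
Rearranging gives the reaction functions q_H = (161 - 3q_Z)/8 and q_Z = (169 - 3q_H)/9.
Substituting one into the other gives q_H = 314/21 and q_Z = 869/63.
Total output Q = 1811/63, so price P = 290 - 3·(1811/63) = 203.7619.

203.76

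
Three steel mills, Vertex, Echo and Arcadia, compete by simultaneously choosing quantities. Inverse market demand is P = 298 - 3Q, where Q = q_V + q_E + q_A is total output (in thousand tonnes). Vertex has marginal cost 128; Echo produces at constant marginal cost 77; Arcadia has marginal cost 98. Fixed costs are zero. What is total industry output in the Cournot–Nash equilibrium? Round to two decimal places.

49.25

Vertex's profit: π_V = (298 - 3Q)q_V - (128q_V). Setting ∂π_V/∂q_V = 0: 170 - 6q_V - 3(q_E + q_A) = 0.
Echo's profit: π_E = (298 - 3Q)q_E - (77q_E). Setting ∂π_E/∂q_E = 0: 221 - 6q_E - 3(q_V + q_A) = 0.
Arcadia's first-order condition: 200 - 6q_A - 3(q_V + q_E) = 0.
Adding the 3 first-order conditions: 591 − 12Q = 0, so Q = 197/4.
Back-substituting: q_V = (170 − 591/4)/3 = 89/12, q_E = (221 − 591/4)/3 = 293/12, q_A = (200 − 591/4)/3 = 209/12.
Total output Q = 89/12 + 293/12 + 209/12 = 197/4.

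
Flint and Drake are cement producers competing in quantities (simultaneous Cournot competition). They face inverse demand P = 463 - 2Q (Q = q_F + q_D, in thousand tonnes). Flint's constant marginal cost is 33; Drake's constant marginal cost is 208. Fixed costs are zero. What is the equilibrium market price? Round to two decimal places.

234.67

Flint's profit: π_F = (463 - 2Q)q_F - (33q_F). Setting ∂π_F/∂q_F = 0: 430 - 4q_F - 2(q_D) = 0.
Drake's first-order condition: 255 - 4q_D - 2(q_F) = 0.
Rearranging gives the reaction functions q_F = (430 - 2q_D)/4 and q_D = (255 - 2q_F)/4.
Substituting one into the other gives q_F = 605/6 and q_D = 40/3.
Total output Q = 685/6, so price P = 463 - 2·(685/6) = 704/3.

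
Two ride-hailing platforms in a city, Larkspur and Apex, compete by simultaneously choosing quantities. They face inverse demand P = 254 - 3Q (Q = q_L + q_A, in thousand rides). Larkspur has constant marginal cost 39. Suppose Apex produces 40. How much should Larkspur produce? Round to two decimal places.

With the rival's output fixed at 40, Larkspur's profit is π_L = (254 - 3·40 - 3q_L)q_L - (39q_L) = (134 - 3q_L)q_L - (39q_L).
∂π_L/∂q_L = 95 - 6q_L = 0, so q_L = 95/6.

15.83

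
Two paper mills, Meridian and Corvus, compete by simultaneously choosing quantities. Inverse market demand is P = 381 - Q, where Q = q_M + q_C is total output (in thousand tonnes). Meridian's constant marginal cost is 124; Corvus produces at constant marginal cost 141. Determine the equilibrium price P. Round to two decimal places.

Meridian's profit: π_M = (381 - Q)q_M - (124q_M). Setting ∂π_M/∂q_M = 0: 257 - 2q_M - (q_C) = 0.
Corvus's profit: π_C = (381 - Q)q_C - (141q_C). Setting ∂π_C/∂q_C = 0: 240 - 2q_C - (q_M) = 0.
So q_M = (257 - q_C)/2 and q_C = (240 - q_M)/2.
Solving the pair: q_M = 274/3, q_C = 223/3.
Total output Q = 497/3, so price P = 381 - 497/3 = 646/3.

215.33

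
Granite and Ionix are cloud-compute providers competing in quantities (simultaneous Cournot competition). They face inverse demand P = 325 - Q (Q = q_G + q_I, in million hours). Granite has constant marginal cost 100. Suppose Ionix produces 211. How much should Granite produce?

7

With the rival's output fixed at 211, Granite's profit is π_G = (325 - 211 - q_G)q_G - (100q_G) = (114 - q_G)q_G - (100q_G).
∂π_G/∂q_G = 14 - 2q_G = 0, so q_G = 7.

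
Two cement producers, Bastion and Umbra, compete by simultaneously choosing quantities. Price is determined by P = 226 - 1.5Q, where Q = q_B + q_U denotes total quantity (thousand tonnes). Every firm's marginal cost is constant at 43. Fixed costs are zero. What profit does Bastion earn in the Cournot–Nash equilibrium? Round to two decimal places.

Each firm earns π_i = (226 - 1.5Q)q_i - 43q_i.
Setting ∂π_i/∂q_i = 0 with rivals' quantities fixed: 183 - 3q_i - (3/2)q_j = 0.
With identical firms every q_j equals q_i, so q_j = q_i and 183 = (9/2)q_i, giving q_i = 122/3.
Price P = 226 - (3/2)·(244/3) = 104.
Bastion's profit: (104 - 43)·(122/3) = 2480.6667.

2480.67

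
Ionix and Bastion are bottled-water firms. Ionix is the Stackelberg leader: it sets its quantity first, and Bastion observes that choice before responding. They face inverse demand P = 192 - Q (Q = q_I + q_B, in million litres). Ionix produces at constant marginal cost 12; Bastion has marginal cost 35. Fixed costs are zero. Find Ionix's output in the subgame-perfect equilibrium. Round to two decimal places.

101.50

Solve by backward induction. Given q_I, the follower Bastion maximises π_B = (192 - q_I - q_B)q_B - 35q_B.
Setting the follower's marginal profit to zero, 157 - q_I - 2q_B = 0, i.e. q_B = (157 - q_I)/2.
The leader anticipates this reaction. Substituting into P = 192 - Q gives P = 227/2 - (1/2)q_I, so π_I = (227/2 - (1/2)q_I)q_I - 12q_I.
Maximising: ∂π_I/∂q_I = 203/2 - q_I = 0, giving q_I = 203/2.
Then q_B = (157 - 203/2)/2 = 111/4.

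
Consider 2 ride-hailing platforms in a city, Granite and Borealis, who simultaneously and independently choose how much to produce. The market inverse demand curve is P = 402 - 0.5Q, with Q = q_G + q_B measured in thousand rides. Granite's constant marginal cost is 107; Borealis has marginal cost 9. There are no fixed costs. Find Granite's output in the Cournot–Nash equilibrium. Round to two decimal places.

Granite's profit: π_G = (402 - 0.5Q)q_G - (107q_G). Setting ∂π_G/∂q_G = 0: 295 - q_G - (1/2)(q_B) = 0.
Borealis's profit: π_B = (402 - 0.5Q)q_B - (9q_B). Setting ∂π_B/∂q_B = 0: 393 - q_B - (1/2)(q_G) = 0.
Rearranging gives the reaction functions q_G = (295 - (1/2)q_B) and q_B = (393 - (1/2)q_G).
Substituting one into the other gives q_G = 394/3 and q_B = 982/3.

131.33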